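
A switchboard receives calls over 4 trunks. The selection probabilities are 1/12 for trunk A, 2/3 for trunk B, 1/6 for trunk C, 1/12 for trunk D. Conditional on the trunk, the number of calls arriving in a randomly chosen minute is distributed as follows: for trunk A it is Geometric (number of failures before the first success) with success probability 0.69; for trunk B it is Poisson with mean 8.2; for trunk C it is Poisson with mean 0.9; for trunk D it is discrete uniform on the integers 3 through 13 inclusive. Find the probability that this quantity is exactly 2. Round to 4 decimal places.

0.0391

Conditional on each trunk, P(X = 2): A: 0.066309; B: 0.00923385; C: 0.164661; D: 0.
By total probability, P(X = 2) = 0.0833333·0.066309 + 0.666667·0.00923385 + 0.166667·0.164661 + 0.0833333·0 = 0.0391251.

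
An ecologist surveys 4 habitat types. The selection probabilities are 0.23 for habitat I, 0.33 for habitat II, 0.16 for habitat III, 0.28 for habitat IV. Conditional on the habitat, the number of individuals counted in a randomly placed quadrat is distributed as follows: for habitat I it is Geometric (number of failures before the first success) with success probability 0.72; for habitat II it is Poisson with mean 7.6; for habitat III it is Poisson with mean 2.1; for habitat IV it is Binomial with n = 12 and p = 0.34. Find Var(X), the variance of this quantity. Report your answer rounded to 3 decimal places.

Per component, I: μ=0.388889, E[X²]=0.691358; II: μ=7.6, E[X²]=65.36; III: μ=2.1, E[X²]=6.51; IV: μ=4.08, E[X²]=19.3392.
E[X] = 0.23·0.388889 + 0.33·7.6 + 0.16·2.1 + 0.28·4.08 = 4.07584.
E[X²] = 0.23·0.691358 + 0.33·65.36 + 0.16·6.51 + 0.28·19.3392 = 28.1844.
Var(X) = E[X²] − (E[X])² = 28.1844 − 16.6125 = 11.5719.

11.572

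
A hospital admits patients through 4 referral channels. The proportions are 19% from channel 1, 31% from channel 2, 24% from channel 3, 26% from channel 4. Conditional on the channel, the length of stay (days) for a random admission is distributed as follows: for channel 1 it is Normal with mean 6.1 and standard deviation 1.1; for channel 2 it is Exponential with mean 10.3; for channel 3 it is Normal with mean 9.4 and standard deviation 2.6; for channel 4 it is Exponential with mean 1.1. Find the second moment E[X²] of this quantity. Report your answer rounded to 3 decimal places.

For each component E[X²] = Var + (mean)², giving 1: 38.42; 2: 212.18; 3: 95.12; 4: 2.42.
Overall E[X²] = 0.19·38.42 + 0.31·212.18 + 0.24·95.12 + 0.26·2.42 = 96.5336.

96.534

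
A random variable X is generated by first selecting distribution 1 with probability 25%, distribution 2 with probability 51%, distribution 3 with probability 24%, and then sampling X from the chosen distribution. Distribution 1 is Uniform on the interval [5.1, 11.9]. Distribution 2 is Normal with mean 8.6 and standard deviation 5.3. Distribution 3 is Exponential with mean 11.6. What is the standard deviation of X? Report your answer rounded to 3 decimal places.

Per component, 1: μ=8.5, E[X²]=76.1033; 2: μ=8.6, E[X²]=102.05; 3: μ=11.6, E[X²]=269.12.
E[X] = 0.25·8.5 + 0.51·8.6 + 0.24·11.6 = 9.295.
E[X²] = 0.25·76.1033 + 0.51·102.05 + 0.24·269.12 = 135.66.
Var(X) = E[X²] − (E[X])² = 135.66 − 86.397 = 49.2631.
SD(X) = √49.2631 = 7.01877.

7.019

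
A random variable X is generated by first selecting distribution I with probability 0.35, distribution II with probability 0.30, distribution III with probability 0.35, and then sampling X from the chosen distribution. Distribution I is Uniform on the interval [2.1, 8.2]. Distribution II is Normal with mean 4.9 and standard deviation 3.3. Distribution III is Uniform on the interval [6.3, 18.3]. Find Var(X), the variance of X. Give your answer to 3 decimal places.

20.571

Per component, I: μ=5.15, E[X²]=29.6233; II: μ=4.9, E[X²]=34.9; III: μ=12.3, E[X²]=163.29.
E[X] = 0.35·5.15 + 0.3·4.9 + 0.35·12.3 = 7.5775.
E[X²] = 0.35·29.6233 + 0.3·34.9 + 0.35·163.29 = 77.9897.
Var(X) = E[X²] − (E[X])² = 77.9897 − 57.4185 = 20.5712.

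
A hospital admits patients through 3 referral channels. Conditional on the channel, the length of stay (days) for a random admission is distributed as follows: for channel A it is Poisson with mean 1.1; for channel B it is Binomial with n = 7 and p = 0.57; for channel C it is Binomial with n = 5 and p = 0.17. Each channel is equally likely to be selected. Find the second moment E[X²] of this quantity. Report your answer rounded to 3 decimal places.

7.125

For each component E[X²] = Var + (mean)², giving A: 2.31; B: 17.6358; C: 1.428.
Overall E[X²] = 0.333333·2.31 + 0.333333·17.6358 + 0.333333·1.428 = 7.1246.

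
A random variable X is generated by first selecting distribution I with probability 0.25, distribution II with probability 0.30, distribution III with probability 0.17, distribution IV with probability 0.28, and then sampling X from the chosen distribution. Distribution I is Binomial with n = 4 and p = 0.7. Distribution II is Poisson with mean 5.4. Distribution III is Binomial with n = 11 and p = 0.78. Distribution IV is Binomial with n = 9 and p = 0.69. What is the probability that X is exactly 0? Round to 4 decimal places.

0.0034

Conditional on each component, P(X = 0): I: 0.0081; II: 0.00451658; III: 5.84318e-08; IV: 2.64396e-05.
By total probability, P(X = 0) = 0.25·0.0081 + 0.3·0.00451658 + 0.17·5.84318e-08 + 0.28·2.64396e-05 = 0.00338739.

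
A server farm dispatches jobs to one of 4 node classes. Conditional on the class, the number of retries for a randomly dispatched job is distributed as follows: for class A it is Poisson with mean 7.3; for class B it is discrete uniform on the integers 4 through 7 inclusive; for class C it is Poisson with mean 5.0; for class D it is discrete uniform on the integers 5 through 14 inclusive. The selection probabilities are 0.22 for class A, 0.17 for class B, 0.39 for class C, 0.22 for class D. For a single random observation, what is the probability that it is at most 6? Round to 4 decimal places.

Conditional on each class, P(X ≤ 6): A: 0.406032; B: 0.75; C: 0.762183; D: 0.2.
By total probability, P(X ≤ 6) = 0.22·0.406032 + 0.17·0.75 + 0.39·0.762183 + 0.22·0.2 = 0.558079.

0.5581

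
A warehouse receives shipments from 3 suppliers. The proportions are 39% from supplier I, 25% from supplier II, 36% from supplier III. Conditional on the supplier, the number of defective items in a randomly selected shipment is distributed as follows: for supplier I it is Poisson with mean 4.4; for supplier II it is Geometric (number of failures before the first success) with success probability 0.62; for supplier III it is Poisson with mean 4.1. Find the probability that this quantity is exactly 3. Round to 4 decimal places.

Conditional on each supplier, P(X = 3): I: 0.174305; II: 0.0340206; III: 0.190368.
By total probability, P(X = 3) = 0.39·0.174305 + 0.25·0.0340206 + 0.36·0.190368 = 0.145017.

0.1450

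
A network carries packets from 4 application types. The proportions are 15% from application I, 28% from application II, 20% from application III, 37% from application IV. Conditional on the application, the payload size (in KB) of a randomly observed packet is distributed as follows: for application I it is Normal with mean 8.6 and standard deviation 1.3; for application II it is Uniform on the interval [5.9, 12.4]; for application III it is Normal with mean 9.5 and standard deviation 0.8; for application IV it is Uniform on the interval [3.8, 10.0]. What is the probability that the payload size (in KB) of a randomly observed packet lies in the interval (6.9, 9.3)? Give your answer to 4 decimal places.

0.4182

Conditional on each application, P(6.9 < X < 9.3): I: 0.609382; II: 0.369231; III: 0.400717; IV: 0.387097.
By total probability, P(6.9 < X < 9.3) = 0.15·0.609382 + 0.28·0.369231 + 0.2·0.400717 + 0.37·0.387097 = 0.418161.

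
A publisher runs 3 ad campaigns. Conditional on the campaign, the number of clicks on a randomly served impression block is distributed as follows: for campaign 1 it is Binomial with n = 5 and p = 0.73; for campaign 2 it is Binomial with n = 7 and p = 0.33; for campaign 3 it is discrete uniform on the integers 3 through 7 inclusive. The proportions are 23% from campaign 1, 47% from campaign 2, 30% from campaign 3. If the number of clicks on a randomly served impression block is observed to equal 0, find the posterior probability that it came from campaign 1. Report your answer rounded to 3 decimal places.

0.011

Likelihoods P(X=0 | ·): 1: 0.00143489; 2: 0.0606071; 3: 0.
Posterior ∝ prior × likelihood. Numerator for 1: 0.23·0.00143489 = 0.000330025.
Normalizing constant: 0.23·0.00143489 + 0.47·0.0606071 + 0.3·0 = 0.0288154.
P(1 | observation) = 0.000330025 / 0.0288154 = 0.0114531.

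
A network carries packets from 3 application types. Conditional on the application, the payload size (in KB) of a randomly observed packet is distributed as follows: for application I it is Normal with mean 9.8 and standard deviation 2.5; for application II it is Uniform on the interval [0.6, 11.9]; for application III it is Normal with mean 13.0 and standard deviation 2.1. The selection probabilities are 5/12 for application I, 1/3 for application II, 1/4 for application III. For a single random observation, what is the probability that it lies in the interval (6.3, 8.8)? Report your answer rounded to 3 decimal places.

0.189

Conditional on each application, P(6.3 < X < 8.8): I: 0.263822; II: 0.221239; III: 0.0220399.
By total probability, P(6.3 < X < 8.8) = 0.416667·0.263822 + 0.333333·0.221239 + 0.25·0.0220399 = 0.189182.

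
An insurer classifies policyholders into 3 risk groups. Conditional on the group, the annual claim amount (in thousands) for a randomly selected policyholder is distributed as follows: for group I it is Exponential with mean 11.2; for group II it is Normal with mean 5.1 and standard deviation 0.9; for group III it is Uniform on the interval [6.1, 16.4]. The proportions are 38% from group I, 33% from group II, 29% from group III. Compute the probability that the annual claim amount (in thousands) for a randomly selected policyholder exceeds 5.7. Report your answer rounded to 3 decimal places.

0.602

Conditional on each group, P(X > 5.7): I: 0.601139; II: 0.252493; III: 1.
By total probability, P(X > 5.7) = 0.38·0.601139 + 0.33·0.252493 + 0.29·1 = 0.601755.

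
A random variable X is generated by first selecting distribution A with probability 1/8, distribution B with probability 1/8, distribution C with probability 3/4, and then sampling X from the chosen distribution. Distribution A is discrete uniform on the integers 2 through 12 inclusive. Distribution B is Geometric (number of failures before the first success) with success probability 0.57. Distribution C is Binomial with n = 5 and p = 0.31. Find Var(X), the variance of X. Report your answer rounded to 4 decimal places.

5.6710

Per component, A: μ=7, E[X²]=59; B: μ=0.754386, E[X²]=1.89258; C: μ=1.55, E[X²]=3.472.
E[X] = 0.125·7 + 0.125·0.754386 + 0.75·1.55 = 2.1318.
E[X²] = 0.125·59 + 0.125·1.89258 + 0.75·3.472 = 10.2156.
Var(X) = E[X²] − (E[X])² = 10.2156 − 4.54456 = 5.67101.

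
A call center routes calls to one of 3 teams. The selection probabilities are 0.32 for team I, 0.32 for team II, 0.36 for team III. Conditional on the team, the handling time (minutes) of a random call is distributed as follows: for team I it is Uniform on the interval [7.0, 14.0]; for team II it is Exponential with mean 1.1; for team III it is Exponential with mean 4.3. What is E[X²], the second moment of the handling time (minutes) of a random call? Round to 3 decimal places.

For each component E[X²] = Var + (mean)², giving I: 114.333; II: 2.42; III: 36.98.
Overall E[X²] = 0.32·114.333 + 0.32·2.42 + 0.36·36.98 = 50.6739.

50.674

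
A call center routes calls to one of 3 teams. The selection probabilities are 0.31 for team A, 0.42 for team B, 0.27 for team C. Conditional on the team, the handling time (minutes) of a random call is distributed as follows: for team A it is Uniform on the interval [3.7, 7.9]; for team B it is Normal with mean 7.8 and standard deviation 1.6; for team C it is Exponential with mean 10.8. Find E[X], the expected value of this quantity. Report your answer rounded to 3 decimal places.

7.990

Component means — A: 5.8; B: 7.8; C: 10.8.
E[X] = 0.31·5.8 + 0.42·7.8 + 0.27·10.8 = 7.99.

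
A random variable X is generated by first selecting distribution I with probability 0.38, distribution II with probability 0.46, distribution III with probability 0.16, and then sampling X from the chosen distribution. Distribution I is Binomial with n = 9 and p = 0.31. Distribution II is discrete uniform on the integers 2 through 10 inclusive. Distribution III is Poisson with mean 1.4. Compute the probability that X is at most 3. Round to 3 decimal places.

0.522

Conditional on each component, P(X ≤ 3): I: 0.706475; II: 0.222222; III: 0.946275.
By total probability, P(X ≤ 3) = 0.38·0.706475 + 0.46·0.222222 + 0.16·0.946275 = 0.522087.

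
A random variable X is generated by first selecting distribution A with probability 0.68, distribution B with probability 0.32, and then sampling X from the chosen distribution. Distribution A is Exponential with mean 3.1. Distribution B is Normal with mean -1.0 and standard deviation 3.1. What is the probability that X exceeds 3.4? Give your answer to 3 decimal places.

0.252

Conditional on each component, P(X > 3.4): A: 0.333947; B: 0.0778978.
By total probability, P(X > 3.4) = 0.68·0.333947 + 0.32·0.0778978 = 0.252011.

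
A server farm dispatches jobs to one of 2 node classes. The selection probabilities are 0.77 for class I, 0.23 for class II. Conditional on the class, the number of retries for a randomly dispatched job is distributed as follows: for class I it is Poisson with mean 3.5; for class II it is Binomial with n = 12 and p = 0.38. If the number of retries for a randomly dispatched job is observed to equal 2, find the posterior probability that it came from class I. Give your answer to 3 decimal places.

0.886

Likelihoods P(X=2 | ·): I: 0.184959; II: 0.0799886.
Posterior ∝ prior × likelihood. Numerator for I: 0.77·0.184959 = 0.142418.
Normalizing constant: 0.77·0.184959 + 0.23·0.0799886 = 0.160816.
P(I | observation) = 0.142418 / 0.160816 = 0.8856.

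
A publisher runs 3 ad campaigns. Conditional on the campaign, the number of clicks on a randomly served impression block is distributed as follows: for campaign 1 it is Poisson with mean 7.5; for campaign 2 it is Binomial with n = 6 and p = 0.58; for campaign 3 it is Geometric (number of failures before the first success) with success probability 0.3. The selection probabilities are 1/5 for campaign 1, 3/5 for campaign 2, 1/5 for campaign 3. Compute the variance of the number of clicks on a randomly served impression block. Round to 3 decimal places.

7.097

Per component, 1: μ=7.5, E[X²]=63.75; 2: μ=3.48, E[X²]=13.572; 3: μ=2.33333, E[X²]=13.2222.
E[X] = 0.2·7.5 + 0.6·3.48 + 0.2·2.33333 = 4.05467.
E[X²] = 0.2·63.75 + 0.6·13.572 + 0.2·13.2222 = 23.5376.
Var(X) = E[X²] − (E[X])² = 23.5376 − 16.4403 = 7.09732.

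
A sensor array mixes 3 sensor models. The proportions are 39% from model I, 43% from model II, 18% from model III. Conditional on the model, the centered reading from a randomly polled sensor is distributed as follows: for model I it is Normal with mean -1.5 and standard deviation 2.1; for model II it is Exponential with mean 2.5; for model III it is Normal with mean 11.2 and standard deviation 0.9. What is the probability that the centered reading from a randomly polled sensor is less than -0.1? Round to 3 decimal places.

0.292

Conditional on each model, P(X < -0.1): I: 0.747507; II: 0; III: 0.
By total probability, P(X < -0.1) = 0.39·0.747507 + 0.43·0 + 0.18·0 = 0.291528.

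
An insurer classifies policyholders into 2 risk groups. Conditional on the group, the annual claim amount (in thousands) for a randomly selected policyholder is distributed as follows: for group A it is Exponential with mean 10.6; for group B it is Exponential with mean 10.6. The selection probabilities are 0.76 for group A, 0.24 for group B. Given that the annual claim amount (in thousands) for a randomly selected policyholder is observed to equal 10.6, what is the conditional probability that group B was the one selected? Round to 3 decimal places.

0.240

Likelihoods f(10.6 | ·): A: 0.0347056; B: 0.0347056.
Posterior ∝ prior × likelihood. Numerator for B: 0.24·0.0347056 = 0.00832935.
Normalizing constant: 0.76·0.0347056 + 0.24·0.0347056 = 0.0347056.
P(B | observation) = 0.00832935 / 0.0347056 = 0.24.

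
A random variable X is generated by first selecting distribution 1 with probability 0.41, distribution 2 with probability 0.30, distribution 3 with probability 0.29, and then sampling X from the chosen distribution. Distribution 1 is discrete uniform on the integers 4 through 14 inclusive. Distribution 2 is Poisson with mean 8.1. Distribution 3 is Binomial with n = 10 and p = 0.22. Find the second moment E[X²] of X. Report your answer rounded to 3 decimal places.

61.324

For each component E[X²] = Var + (mean)², giving 1: 91; 2: 73.71; 3: 6.556.
Overall E[X²] = 0.41·91 + 0.3·73.71 + 0.29·6.556 = 61.3242.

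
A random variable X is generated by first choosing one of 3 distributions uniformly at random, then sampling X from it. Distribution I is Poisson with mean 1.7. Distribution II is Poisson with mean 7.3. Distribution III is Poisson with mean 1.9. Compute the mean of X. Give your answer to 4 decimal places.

3.6333

Component means — I: 1.7; II: 7.3; III: 1.9.
E[X] = 0.333333·1.7 + 0.333333·7.3 + 0.333333·1.9 = 3.63333.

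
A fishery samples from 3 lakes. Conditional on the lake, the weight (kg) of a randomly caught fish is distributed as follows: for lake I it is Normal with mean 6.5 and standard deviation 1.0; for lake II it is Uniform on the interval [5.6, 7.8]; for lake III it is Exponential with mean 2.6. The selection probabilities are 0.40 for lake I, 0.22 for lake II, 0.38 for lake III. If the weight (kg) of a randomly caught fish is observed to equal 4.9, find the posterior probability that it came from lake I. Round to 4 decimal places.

0.6665

Likelihoods f(4.9 | ·): I: 0.110921; II: 0; III: 0.0584183.
Posterior ∝ prior × likelihood. Numerator for I: 0.4·0.110921 = 0.0443683.
Normalizing constant: 0.4·0.110921 + 0.22·0 + 0.38·0.0584183 = 0.0665673.
P(I | observation) = 0.0443683 / 0.0665673 = 0.666519.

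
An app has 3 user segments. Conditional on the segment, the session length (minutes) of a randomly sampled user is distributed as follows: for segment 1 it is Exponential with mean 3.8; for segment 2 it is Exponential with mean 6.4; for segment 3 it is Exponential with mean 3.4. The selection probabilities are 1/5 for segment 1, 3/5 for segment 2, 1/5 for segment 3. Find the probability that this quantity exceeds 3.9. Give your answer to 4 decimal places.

0.4614

Conditional on each segment, P(X > 3.9): 1: 0.358325; 2: 0.543691; 3: 0.317569.
By total probability, P(X > 3.9) = 0.2·0.358325 + 0.6·0.543691 + 0.2·0.317569 = 0.461393.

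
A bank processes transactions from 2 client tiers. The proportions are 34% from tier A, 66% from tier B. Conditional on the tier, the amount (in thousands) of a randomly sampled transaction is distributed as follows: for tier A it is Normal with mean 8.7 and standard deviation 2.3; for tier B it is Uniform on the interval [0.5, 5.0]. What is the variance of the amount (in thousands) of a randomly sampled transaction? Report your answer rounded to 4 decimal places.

Per component, A: μ=8.7, E[X²]=80.98; B: μ=2.75, E[X²]=9.25.
E[X] = 0.34·8.7 + 0.66·2.75 = 4.773.
E[X²] = 0.34·80.98 + 0.66·9.25 = 33.6382.
Var(X) = E[X²] − (E[X])² = 33.6382 − 22.7815 = 10.8567.

10.8567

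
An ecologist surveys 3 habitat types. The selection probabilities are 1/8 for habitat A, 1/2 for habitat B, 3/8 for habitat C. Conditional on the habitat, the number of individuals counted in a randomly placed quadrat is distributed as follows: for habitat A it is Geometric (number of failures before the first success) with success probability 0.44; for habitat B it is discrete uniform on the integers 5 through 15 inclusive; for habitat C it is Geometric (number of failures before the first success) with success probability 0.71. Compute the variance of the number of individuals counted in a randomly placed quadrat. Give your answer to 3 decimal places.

Per component, A: μ=1.27273, E[X²]=4.5124; B: μ=10, E[X²]=110; C: μ=0.408451, E[X²]=0.742115.
E[X] = 0.125·1.27273 + 0.5·10 + 0.375·0.408451 = 5.31226.
E[X²] = 0.125·4.5124 + 0.5·110 + 0.375·0.742115 = 55.8423.
Var(X) = E[X²] − (E[X])² = 55.8423 − 28.2201 = 27.6222.

27.622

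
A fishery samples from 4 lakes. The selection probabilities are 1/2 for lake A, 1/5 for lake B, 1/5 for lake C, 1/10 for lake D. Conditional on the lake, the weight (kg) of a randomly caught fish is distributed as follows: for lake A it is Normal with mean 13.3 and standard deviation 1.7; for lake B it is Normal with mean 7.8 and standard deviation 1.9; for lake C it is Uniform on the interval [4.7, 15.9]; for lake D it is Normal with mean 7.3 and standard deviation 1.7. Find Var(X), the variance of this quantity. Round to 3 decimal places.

Per component, A: μ=13.3, E[X²]=179.78; B: μ=7.8, E[X²]=64.45; C: μ=10.3, E[X²]=116.543; D: μ=7.3, E[X²]=56.18.
E[X] = 0.5·13.3 + 0.2·7.8 + 0.2·10.3 + 0.1·7.3 = 11.
E[X²] = 0.5·179.78 + 0.2·64.45 + 0.2·116.543 + 0.1·56.18 = 131.707.
Var(X) = E[X²] − (E[X])² = 131.707 − 121 = 10.7067.

10.707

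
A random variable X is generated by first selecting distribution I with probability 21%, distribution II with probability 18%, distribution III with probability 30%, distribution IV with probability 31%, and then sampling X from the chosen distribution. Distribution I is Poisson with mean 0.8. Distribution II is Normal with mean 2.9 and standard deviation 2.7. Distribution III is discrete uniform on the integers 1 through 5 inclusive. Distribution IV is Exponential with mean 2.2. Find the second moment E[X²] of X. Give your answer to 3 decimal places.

9.429

For each component E[X²] = Var + (mean)², giving I: 1.44; II: 15.7; III: 11; IV: 9.68.
Overall E[X²] = 0.21·1.44 + 0.18·15.7 + 0.3·11 + 0.31·9.68 = 9.4292.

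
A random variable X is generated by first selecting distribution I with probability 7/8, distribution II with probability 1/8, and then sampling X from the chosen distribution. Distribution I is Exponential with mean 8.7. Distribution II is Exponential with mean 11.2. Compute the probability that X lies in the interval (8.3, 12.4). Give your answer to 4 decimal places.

0.1449

Conditional on each component, P(8.3 < X < 12.4): I: 0.144749; II: 0.146101.
By total probability, P(8.3 < X < 12.4) = 0.875·0.144749 + 0.125·0.146101 = 0.144918.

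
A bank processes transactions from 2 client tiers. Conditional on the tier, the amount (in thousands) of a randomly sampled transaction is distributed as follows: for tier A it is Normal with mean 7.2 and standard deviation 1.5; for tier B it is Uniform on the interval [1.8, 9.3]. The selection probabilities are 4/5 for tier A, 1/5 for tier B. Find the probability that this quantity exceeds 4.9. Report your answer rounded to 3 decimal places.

0.867

Conditional on each tier, P(X > 4.9): A: 0.937403; B: 0.586667.
By total probability, P(X > 4.9) = 0.8·0.937403 + 0.2·0.586667 = 0.867256.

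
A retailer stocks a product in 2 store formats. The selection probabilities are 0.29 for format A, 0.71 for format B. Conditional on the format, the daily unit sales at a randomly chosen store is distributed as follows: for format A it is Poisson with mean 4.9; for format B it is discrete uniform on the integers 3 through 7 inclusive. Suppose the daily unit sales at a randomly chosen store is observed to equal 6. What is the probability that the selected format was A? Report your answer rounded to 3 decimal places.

Likelihoods P(X=6 | ·): A: 0.143153; B: 0.2.
Posterior ∝ prior × likelihood. Numerator for A: 0.29·0.143153 = 0.0415144.
Normalizing constant: 0.29·0.143153 + 0.71·0.2 = 0.183514.
P(A | observation) = 0.0415144 / 0.183514 = 0.226219.

0.226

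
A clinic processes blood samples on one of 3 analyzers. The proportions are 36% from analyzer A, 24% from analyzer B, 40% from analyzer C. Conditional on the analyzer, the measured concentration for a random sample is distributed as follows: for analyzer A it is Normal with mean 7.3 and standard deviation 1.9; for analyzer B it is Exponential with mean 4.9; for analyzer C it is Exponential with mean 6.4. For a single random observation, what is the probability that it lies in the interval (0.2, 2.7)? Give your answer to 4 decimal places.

Conditional on each analyzer, P(0.2 < X < 2.7): A: 0.00764465; B: 0.383644; C: 0.313417.
By total probability, P(0.2 < X < 2.7) = 0.36·0.00764465 + 0.24·0.383644 + 0.4·0.313417 = 0.220194.

0.2202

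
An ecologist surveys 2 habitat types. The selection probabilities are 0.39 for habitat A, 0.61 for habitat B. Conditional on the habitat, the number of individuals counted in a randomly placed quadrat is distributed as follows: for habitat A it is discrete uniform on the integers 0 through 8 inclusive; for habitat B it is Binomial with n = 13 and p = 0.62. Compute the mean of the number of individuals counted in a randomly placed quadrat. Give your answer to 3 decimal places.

6.477

Component means — A: 4; B: 8.06.
E[X] = 0.39·4 + 0.61·8.06 = 6.4766.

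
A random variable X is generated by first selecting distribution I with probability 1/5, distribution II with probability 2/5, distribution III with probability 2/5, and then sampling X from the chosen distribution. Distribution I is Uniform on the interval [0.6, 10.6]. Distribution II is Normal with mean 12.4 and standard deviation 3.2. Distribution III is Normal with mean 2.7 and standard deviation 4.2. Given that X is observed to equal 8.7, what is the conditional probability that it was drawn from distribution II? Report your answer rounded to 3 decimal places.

Likelihoods f(8.7 | ·): I: 0.1; II: 0.0638929; III: 0.0342376.
Posterior ∝ prior × likelihood. Numerator for II: 0.4·0.0638929 = 0.0255572.
Normalizing constant: 0.2·0.1 + 0.4·0.0638929 + 0.4·0.0342376 = 0.0592522.
P(II | observation) = 0.0255572 / 0.0592522 = 0.431329.

0.431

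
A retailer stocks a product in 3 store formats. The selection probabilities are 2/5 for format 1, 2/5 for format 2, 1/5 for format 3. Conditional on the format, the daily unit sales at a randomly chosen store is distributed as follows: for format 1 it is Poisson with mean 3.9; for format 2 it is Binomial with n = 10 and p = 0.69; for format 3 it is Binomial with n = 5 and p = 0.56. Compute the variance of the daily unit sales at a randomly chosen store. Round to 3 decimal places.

Per component, 1: μ=3.9, E[X²]=19.11; 2: μ=6.9, E[X²]=49.749; 3: μ=2.8, E[X²]=9.072.
E[X] = 0.4·3.9 + 0.4·6.9 + 0.2·2.8 = 4.88.
E[X²] = 0.4·19.11 + 0.4·49.749 + 0.2·9.072 = 29.358.
Var(X) = E[X²] − (E[X])² = 29.358 − 23.8144 = 5.5436.

5.544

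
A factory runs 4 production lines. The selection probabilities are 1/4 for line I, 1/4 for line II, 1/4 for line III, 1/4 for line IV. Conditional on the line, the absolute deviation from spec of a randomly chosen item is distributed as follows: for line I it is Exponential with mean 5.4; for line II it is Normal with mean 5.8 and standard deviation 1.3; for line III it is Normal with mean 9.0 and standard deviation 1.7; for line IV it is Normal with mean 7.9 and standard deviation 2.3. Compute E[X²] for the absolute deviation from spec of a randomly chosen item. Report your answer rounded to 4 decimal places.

61.3100

For each component E[X²] = Var + (mean)², giving I: 58.32; II: 35.33; III: 83.89; IV: 67.7.
Overall E[X²] = 0.25·58.32 + 0.25·35.33 + 0.25·83.89 + 0.25·67.7 = 61.31.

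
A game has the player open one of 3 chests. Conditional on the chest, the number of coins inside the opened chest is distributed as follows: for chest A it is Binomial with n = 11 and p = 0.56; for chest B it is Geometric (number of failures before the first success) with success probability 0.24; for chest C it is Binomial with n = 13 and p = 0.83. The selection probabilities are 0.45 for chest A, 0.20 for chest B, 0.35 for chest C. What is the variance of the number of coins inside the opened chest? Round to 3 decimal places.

Per component, A: μ=6.16, E[X²]=40.656; B: μ=3.16667, E[X²]=23.2222; C: μ=10.79, E[X²]=118.258.
E[X] = 0.45·6.16 + 0.2·3.16667 + 0.35·10.79 = 7.18183.
E[X²] = 0.45·40.656 + 0.2·23.2222 + 0.35·118.258 = 64.3301.
Var(X) = E[X²] − (E[X])² = 64.3301 − 51.5787 = 12.7514.

12.751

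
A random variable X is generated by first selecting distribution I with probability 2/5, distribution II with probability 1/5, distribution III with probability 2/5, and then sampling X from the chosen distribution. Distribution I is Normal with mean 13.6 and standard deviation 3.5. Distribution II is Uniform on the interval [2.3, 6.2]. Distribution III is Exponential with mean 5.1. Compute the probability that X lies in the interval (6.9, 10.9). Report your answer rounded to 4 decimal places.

0.1332

Conditional on each component, P(6.9 < X < 10.9): I: 0.192435; II: 0; III: 0.140501.
By total probability, P(6.9 < X < 10.9) = 0.4·0.192435 + 0.2·0 + 0.4·0.140501 = 0.133174.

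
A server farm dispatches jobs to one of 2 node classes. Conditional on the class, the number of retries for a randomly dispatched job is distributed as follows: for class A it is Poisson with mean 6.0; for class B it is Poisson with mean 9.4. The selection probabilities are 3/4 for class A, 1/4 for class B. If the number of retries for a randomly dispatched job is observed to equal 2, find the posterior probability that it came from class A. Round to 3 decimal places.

Likelihoods P(X=2 | ·): A: 0.0446175; B: 0.00365475.
Posterior ∝ prior × likelihood. Numerator for A: 0.75·0.0446175 = 0.0334632.
Normalizing constant: 0.75·0.0446175 + 0.25·0.00365475 = 0.0343768.
P(A | observation) = 0.0334632 / 0.0343768 = 0.973421.

0.973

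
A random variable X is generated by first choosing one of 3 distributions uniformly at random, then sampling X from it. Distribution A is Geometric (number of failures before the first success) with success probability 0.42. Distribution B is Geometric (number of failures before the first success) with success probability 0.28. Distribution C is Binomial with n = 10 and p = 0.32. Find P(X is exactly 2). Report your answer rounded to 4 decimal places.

Conditional on each component, P(X = 2): A: 0.141288; B: 0.145152; C: 0.210661.
By total probability, P(X = 2) = 0.333333·0.141288 + 0.333333·0.145152 + 0.333333·0.210661 = 0.1657.

0.1657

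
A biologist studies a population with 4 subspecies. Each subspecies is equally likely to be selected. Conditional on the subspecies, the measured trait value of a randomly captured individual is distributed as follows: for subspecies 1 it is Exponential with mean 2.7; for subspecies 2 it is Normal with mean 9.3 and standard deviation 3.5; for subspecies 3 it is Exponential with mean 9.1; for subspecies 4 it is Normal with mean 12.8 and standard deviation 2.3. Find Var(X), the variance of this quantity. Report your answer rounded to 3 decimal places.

Per component, 1: μ=2.7, E[X²]=14.58; 2: μ=9.3, E[X²]=98.74; 3: μ=9.1, E[X²]=165.62; 4: μ=12.8, E[X²]=169.13.
E[X] = 0.25·2.7 + 0.25·9.3 + 0.25·9.1 + 0.25·12.8 = 8.475.
E[X²] = 0.25·14.58 + 0.25·98.74 + 0.25·165.62 + 0.25·169.13 = 112.017.
Var(X) = E[X²] − (E[X])² = 112.017 − 71.8256 = 40.1919.

40.192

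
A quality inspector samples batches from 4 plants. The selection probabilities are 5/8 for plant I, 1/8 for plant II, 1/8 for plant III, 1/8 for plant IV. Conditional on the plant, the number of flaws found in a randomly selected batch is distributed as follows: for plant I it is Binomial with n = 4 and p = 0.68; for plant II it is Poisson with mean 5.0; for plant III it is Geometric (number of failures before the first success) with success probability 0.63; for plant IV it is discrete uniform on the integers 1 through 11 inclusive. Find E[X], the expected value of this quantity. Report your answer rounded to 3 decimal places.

3.148

Component means — I: 2.72; II: 5; III: 0.587302; IV: 6.
E[X] = 0.625·2.72 + 0.125·5 + 0.125·0.587302 + 0.125·6 = 3.14841.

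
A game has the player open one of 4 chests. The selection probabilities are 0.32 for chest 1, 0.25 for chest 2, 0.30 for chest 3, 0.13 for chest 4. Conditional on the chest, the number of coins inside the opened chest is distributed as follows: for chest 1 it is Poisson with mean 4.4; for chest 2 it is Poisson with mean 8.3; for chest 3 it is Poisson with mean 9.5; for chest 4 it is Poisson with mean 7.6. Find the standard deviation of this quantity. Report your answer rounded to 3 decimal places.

Per component, 1: μ=4.4, E[X²]=23.76; 2: μ=8.3, E[X²]=77.19; 3: μ=9.5, E[X²]=99.75; 4: μ=7.6, E[X²]=65.36.
E[X] = 0.32·4.4 + 0.25·8.3 + 0.3·9.5 + 0.13·7.6 = 7.321.
E[X²] = 0.32·23.76 + 0.25·77.19 + 0.3·99.75 + 0.13·65.36 = 65.3225.
Var(X) = E[X²] − (E[X])² = 65.3225 − 53.597 = 11.7255.
SD(X) = √11.7255 = 3.42425.

3.424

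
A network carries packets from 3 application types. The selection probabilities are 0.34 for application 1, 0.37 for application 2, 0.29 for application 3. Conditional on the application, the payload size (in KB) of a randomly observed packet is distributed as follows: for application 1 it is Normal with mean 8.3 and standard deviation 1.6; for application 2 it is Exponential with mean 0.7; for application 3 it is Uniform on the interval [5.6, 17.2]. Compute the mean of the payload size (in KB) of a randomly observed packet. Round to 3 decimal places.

Component means — 1: 8.3; 2: 0.7; 3: 11.4.
E[X] = 0.34·8.3 + 0.37·0.7 + 0.29·11.4 = 6.387.

6.387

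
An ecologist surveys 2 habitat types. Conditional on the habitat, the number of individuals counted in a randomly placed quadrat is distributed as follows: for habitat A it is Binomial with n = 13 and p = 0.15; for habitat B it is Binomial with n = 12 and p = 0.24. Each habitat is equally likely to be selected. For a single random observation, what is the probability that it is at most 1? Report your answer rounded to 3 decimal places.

0.288

Conditional on each habitat, P(X ≤ 1): A: 0.398277; B: 0.177849.
By total probability, P(X ≤ 1) = 0.5·0.398277 + 0.5·0.177849 = 0.288063.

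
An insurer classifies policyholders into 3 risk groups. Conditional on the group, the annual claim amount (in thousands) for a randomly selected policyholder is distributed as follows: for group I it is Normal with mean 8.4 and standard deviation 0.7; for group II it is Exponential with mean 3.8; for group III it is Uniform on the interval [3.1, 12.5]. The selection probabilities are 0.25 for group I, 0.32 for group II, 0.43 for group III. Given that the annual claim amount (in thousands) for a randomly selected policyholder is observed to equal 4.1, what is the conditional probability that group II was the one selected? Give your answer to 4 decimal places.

0.3849

Likelihoods f(4.1 | ·): I: 3.64609e-09; II: 0.0894614; III: 0.106383.
Posterior ∝ prior × likelihood. Numerator for II: 0.32·0.0894614 = 0.0286276.
Normalizing constant: 0.25·3.64609e-09 + 0.32·0.0894614 + 0.43·0.106383 = 0.0743723.
P(II | observation) = 0.0286276 / 0.0743723 = 0.384923.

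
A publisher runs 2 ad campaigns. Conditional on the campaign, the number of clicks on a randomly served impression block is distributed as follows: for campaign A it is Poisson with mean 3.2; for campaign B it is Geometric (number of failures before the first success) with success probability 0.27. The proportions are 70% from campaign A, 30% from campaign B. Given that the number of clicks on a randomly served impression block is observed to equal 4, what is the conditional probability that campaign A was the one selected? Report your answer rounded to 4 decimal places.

0.8442

Likelihoods P(X=4 | ·): A: 0.178093; B: 0.0766753.
Posterior ∝ prior × likelihood. Numerator for A: 0.7·0.178093 = 0.124665.
Normalizing constant: 0.7·0.178093 + 0.3·0.0766753 = 0.147668.
P(A | observation) = 0.124665 / 0.147668 = 0.844227.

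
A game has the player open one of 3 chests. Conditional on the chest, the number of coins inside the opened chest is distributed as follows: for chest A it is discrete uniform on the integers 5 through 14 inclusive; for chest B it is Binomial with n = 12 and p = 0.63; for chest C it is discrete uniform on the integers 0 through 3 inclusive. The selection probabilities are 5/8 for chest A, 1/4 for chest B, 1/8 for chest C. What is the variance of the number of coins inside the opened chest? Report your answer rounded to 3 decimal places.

Per component, A: μ=9.5, E[X²]=98.5; B: μ=7.56, E[X²]=59.9508; C: μ=1.5, E[X²]=3.5.
E[X] = 0.625·9.5 + 0.25·7.56 + 0.125·1.5 = 8.015.
E[X²] = 0.625·98.5 + 0.25·59.9508 + 0.125·3.5 = 76.9877.
Var(X) = E[X²] − (E[X])² = 76.9877 − 64.2402 = 12.7475.

12.747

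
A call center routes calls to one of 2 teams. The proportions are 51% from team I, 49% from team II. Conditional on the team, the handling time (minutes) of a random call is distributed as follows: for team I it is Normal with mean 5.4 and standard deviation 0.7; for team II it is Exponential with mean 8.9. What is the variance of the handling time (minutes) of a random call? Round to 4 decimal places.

Per component, I: μ=5.4, E[X²]=29.65; II: μ=8.9, E[X²]=158.42.
E[X] = 0.51·5.4 + 0.49·8.9 = 7.115.
E[X²] = 0.51·29.65 + 0.49·158.42 = 92.7473.
Var(X) = E[X²] − (E[X])² = 92.7473 − 50.6232 = 42.1241.

42.1241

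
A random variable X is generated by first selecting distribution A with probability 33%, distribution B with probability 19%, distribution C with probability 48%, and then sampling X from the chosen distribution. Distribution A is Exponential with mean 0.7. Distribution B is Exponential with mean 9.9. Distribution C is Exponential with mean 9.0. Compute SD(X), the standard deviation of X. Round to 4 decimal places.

8.5998

Per component, A: μ=0.7, E[X²]=0.98; B: μ=9.9, E[X²]=196.02; C: μ=9, E[X²]=162.
E[X] = 0.33·0.7 + 0.19·9.9 + 0.48·9 = 6.432.
E[X²] = 0.33·0.98 + 0.19·196.02 + 0.48·162 = 115.327.
Var(X) = E[X²] − (E[X])² = 115.327 − 41.3706 = 73.9566.
SD(X) = √73.9566 = 8.5998.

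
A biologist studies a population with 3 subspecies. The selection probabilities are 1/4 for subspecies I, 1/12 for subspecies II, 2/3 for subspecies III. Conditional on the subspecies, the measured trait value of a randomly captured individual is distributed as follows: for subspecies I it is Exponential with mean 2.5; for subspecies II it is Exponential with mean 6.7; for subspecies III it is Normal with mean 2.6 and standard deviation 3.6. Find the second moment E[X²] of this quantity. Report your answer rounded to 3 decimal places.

For each component E[X²] = Var + (mean)², giving I: 12.5; II: 89.78; III: 19.72.
Overall E[X²] = 0.25·12.5 + 0.0833333·89.78 + 0.666667·19.72 = 23.7533.

23.753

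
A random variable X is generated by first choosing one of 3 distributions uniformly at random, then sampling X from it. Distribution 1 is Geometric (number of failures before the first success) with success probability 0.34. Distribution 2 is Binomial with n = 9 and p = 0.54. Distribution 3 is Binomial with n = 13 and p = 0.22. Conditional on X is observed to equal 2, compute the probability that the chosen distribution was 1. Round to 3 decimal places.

0.337

Likelihoods P(X=2 | ·): 1: 0.148104; 2: 0.0457504; 3: 0.24546.
Posterior ∝ prior × likelihood. Numerator for 1: 0.333333·0.148104 = 0.049368.
Normalizing constant: 0.333333·0.148104 + 0.333333·0.0457504 + 0.333333·0.24546 = 0.146438.
P(1 | observation) = 0.049368 / 0.146438 = 0.337125.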